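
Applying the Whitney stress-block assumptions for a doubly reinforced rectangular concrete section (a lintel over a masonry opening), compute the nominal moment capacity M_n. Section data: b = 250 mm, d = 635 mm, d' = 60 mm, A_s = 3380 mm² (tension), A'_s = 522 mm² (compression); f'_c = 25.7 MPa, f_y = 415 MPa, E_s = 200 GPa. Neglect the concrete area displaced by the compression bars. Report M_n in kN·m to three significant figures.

Assume both tension and compression steel yield.
Net tension couple steel: A_s − A'_s = 2858 mm².
a = (A_s − A'_s) f_y / (0.85 f'_c b) = 1186070/(0.85 × 25.7 × 250) = 217.18 mm.
c = a/β₁ = 217.18/0.85 = 255.51 mm; ε'_s = 0.003(c − d')/c = 0.0023 ≥ f_y/E_s = 0.0021, so compression steel does yield.
M_n = (A_s − A'_s) f_y (d − a/2) + A'_s f_y (d − d') = [1186070 × (635 − 108.59) + 216630 × (635 − 60)] × 10⁻⁶ = 624.36 + 124.56 = 748.92 kN·m.

M_n ≈ 749 kN·m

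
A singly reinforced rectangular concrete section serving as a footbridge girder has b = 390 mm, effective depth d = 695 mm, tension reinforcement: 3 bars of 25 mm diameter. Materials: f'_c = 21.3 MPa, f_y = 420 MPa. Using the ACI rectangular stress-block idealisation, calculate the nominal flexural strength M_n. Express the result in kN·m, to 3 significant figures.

A_s = 3 × 491 = 1473 mm².
T = A_s f_y = 1473 × 420 = 618660 N = 618.66 kN.
From C = T: a = T/(0.85 f'_c b) = 618660/(0.85 × 21.3 × 390) = 87.62 mm.
M_n = T(d − a/2) = 618.66 kN × (695 − 43.81) mm = 402.87 kN·m.

M_n ≈ 403 kN·m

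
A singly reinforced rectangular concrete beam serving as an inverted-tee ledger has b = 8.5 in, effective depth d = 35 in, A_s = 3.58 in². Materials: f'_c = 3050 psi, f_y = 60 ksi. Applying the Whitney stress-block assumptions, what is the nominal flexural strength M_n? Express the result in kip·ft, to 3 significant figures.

T = A_s f_y = 3.58 × 60 = 214.8 kips.
a = T/(0.85 f'_c b) = 214.8/(0.85 × 3.05 × 8.5) = 9.748 in.
M_n = T(d − a/2) = 214.8 × (35 − 4.874) = 6471.1 kip·in = 6471.1/12 = 539.26 kip·ft.

M_n ≈ 539 kip·ft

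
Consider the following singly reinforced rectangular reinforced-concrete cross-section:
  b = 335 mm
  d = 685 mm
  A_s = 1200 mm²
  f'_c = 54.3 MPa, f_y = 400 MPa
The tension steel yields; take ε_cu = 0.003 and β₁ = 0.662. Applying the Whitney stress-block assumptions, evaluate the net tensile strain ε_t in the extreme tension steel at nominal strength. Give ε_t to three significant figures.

ε_t ≈ 0.0408

a = A_s f_y/(0.85 f'_c b) = 31.04 mm.
β₁ = 0.662, so c = a/β₁ = 31.04/0.662 = 46.89 mm.
From the linear strain diagram with ε_cu = 0.003: ε_t = 0.003 (d − c)/c = 0.003 × (685 − 46.89)/46.89 = 0.0408.
Since ε_t ≥ 0.005, the section is tension-controlled.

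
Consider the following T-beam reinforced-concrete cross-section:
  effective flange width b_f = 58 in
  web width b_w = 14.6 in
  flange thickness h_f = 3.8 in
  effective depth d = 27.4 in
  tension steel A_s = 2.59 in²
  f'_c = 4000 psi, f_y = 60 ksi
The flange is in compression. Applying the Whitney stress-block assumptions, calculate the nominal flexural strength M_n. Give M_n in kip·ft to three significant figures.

Tension: T = A_s f_y = 2.59 × 60 = 155.4 kips.
Try a within the flange: a = T/(0.85 f'_c b_f) = 155.4/(0.85 × 4 × 58) = 0.788 in.
Since a = 0.788 ≤ h_f = 3.8 in, the stress block lies entirely in the flange; analyse as a rectangular beam of width b_f.
M_n = T(d − a/2) = 155.4 × (27.4 − 0.394) = 4196.7 kip·in.
M_n = 4196.7/12 = 349.73 kip·ft.

M_n ≈ 350 kip·ft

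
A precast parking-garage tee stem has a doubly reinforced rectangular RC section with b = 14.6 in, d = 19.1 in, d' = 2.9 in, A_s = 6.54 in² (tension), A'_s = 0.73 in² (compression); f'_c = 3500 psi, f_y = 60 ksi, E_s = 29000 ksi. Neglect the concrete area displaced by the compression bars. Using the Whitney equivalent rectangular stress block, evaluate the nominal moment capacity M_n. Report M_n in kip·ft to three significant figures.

M_n ≈ 497 kip·ft

Assume both steels yield.
a = (A_s − A'_s) f_y/(0.85 f'_c b) = (6.54 − 0.73) × 60/(0.85 × 3.5 × 14.6) = 8.026 in.
c = a/β₁ = 8.026/0.85 = 9.442 in; ε'_s = 0.003(c − d')/c = 0.0021 ≥ ε_y = 0.0021, so the compression steel yields.
M_n = (A_s − A'_s) f_y (d − a/2) + A'_s f_y (d − d') = 348.6 × (19.1 − 4.013) + 43.8 × (19.1 − 2.9) = 5259.3 + 709.6 = 5968.9 kip·in = 5968.9/12 = 497.41 kip·ft.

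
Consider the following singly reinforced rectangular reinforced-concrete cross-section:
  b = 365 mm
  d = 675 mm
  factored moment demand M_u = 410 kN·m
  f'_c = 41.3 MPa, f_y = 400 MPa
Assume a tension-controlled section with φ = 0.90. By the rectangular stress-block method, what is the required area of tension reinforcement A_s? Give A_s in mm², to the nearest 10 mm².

A_s ≈ 1760 mm²

M_n = M_u/φ = 410/0.90 = 455.556 kN·m.
With M_n = 0.85 f'_c a b (d − a/2), solve the quadratic for a:
a = d − √(d² − 2M_n/(0.85 f'_c b)) = 675 − √(675² − 2 × 455.556×10⁶/(0.85 × 41.3 × 365)) = 54.90 mm.
A_s = 0.85 f'_c a b / f_y = 0.85 × 41.3 × 54.90 × 365 / 400 = 1758.6 mm².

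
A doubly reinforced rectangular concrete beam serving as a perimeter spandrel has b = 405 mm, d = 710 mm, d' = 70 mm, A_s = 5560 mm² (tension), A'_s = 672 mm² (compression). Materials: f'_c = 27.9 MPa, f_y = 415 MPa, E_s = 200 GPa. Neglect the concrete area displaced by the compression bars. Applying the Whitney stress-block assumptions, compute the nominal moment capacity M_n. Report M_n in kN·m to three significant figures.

Assume both tension and compression steel yield.
Net tension couple steel: A_s − A'_s = 4888 mm².
a = (A_s − A'_s) f_y / (0.85 f'_c b) = 2028520/(0.85 × 27.9 × 405) = 211.20 mm.
c = a/β₁ = 211.20/0.85 = 248.47 mm; ε'_s = 0.003(c − d')/c = 0.0022 ≥ f_y/E_s = 0.0021, so compression steel does yield.
M_n = (A_s − A'_s) f_y (d − a/2) + A'_s f_y (d − d') = [2028520 × (710 − 105.6) + 278880 × (710 − 70)] × 10⁻⁶ = 1226.04 + 178.48 = 1404.52 kN·m.

M_n ≈ 1400 kN·m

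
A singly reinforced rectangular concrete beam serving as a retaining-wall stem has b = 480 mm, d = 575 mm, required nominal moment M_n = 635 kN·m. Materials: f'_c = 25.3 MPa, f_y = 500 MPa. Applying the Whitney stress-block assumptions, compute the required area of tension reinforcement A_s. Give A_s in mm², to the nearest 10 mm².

With M_n = 0.85 f'_c a b (d − a/2), solve the quadratic for a:
a = d − √(d² − 2M_n/(0.85 f'_c b)) = 575 − √(575² − 2 × 635×10⁶/(0.85 × 25.3 × 480)) = 119.38 mm.
A_s = 0.85 f'_c a b / f_y = 0.85 × 25.3 × 119.38 × 480 / 500 = 2464.6 mm².

A_s ≈ 2460 mm²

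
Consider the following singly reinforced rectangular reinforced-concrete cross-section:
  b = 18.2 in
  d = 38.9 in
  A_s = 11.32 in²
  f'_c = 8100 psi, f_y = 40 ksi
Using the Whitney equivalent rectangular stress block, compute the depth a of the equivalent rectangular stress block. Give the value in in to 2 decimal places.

T = A_s f_y = 11.32 × 40 = 452.8 kips.
a = T/(0.85 f'_c b) = 452.8/(0.85 × 8.1 × 18.2) = 3.61 in.

a ≈ 3.61 in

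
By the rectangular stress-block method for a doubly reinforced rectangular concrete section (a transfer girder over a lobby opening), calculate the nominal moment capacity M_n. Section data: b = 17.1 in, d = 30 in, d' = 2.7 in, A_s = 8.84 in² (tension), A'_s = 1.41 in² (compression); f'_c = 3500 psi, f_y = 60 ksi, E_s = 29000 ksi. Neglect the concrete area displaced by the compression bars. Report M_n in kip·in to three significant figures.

Assume both steels yield.
a = (A_s − A'_s) f_y/(0.85 f'_c b) = (8.84 − 1.41) × 60/(0.85 × 3.5 × 17.1) = 8.763 in.
c = a/β₁ = 8.763/0.85 = 10.309 in; ε'_s = 0.003(c − d')/c = 0.0022 ≥ ε_y = 0.0021, so the compression steel yields.
M_n = (A_s − A'_s) f_y (d − a/2) + A'_s f_y (d − d') = 445.8 × (30 − 4.3815) + 84.6 × (30 − 2.7) = 11420.7 + 2309.6 = 13730.3 kip·in.

M_n ≈ 13700 kip·in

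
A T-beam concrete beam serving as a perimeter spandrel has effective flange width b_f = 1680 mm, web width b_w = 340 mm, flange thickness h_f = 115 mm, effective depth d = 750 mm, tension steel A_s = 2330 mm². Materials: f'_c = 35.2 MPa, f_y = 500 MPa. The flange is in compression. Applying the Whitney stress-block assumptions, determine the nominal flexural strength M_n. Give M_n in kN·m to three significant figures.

M_n ≈ 860 kN·m

Tension: T = A_s f_y = 2330 × 500 = 1165000 N.
Try a within the flange: a = T/(0.85 f'_c b_f) = 1165000/(0.85 × 35.2 × 1680) = 23.18 mm.
Since a = 23.18 ≤ h_f = 115 mm, the stress block lies entirely in the flange; analyse as a rectangular beam of width b_f.
M_n = T(d − a/2) = 1165000 × (750 − 11.59) = 860.25 × 10⁶ N·mm.
M_n = 860.25 kN·m.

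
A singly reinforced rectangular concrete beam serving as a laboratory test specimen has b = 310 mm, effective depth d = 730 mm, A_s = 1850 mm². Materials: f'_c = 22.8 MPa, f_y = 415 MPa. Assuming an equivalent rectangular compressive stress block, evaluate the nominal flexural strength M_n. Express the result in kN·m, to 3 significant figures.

T = A_s f_y = 1850 × 415 = 767750 N = 767.75 kN.
From C = T: a = T/(0.85 f'_c b) = 767750/(0.85 × 22.8 × 310) = 127.79 mm.
M_n = T(d − a/2) = 767.75 kN × (730 − 63.895) mm = 511.40 kN·m.

M_n ≈ 511 kN·m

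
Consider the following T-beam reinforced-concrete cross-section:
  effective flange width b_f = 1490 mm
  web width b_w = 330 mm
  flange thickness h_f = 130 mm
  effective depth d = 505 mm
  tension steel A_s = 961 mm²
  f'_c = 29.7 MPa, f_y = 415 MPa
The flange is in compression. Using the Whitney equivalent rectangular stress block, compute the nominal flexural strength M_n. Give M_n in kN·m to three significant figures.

Tension: T = A_s f_y = 961 × 415 = 398815 N.
Try a within the flange: a = T/(0.85 f'_c b_f) = 398815/(0.85 × 29.7 × 1490) = 10.60 mm.
Since a = 10.60 ≤ h_f = 130 mm, the stress block lies entirely in the flange; analyse as a rectangular beam of width b_f.
M_n = T(d − a/2) = 398815 × (505 − 5.3) = 199.29 × 10⁶ N·mm.
M_n = 199.29 kN·m.

M_n ≈ 199 kN·m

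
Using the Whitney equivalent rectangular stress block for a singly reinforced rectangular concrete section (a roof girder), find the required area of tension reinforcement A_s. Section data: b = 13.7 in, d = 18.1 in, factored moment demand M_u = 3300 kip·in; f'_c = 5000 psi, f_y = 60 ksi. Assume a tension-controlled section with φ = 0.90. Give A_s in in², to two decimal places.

A_s ≈ 3.78 in²

M_n = M_u/φ = 3300/0.90 = 3666.67 kip·in.
From M_n = 0.85 f'_c a b (d − a/2):
a = d − √(d² − 2M_n/(0.85 f'_c b)) = 18.1 − √(18.1² − 2 × 3666.67/(0.85 × 5 × 13.7)) = 3.899 in.
A_s = 0.85 f'_c a b / f_y = 0.85 × 5 × 3.899 × 13.7 / 60 = 3.784 in².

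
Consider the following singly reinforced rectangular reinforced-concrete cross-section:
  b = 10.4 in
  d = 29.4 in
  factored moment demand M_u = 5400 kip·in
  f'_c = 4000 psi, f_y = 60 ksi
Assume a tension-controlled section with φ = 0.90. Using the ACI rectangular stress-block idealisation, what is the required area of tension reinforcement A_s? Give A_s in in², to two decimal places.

M_n = M_u/φ = 5400/0.90 = 6000 kip·in.
From M_n = 0.85 f'_c a b (d − a/2):
a = d − √(d² − 2M_n/(0.85 f'_c b)) = 29.4 − √(29.4² − 2 × 6000/(0.85 × 4 × 10.4)) = 6.487 in.
A_s = 0.85 f'_c a b / f_y = 0.85 × 4 × 6.487 × 10.4 / 60 = 3.823 in².

A_s ≈ 3.82 in²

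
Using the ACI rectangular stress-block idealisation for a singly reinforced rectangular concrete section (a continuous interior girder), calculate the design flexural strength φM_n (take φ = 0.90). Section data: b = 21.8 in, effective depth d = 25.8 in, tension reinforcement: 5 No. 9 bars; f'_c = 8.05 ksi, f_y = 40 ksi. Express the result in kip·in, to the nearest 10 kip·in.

A_s = 5 × 1 = 5 in².
T = A_s f_y = 5 × 40 = 200 kips.
a = T/(0.85 f'_c b) = 200/(0.85 × 8.05 × 21.8) = 1.341 in.
M_n = T(d − a/2) = 200 × (25.8 − 0.6705) = 5025.9 kip·in.
φM_n = 0.90 × 5025.9 = 4523.3 kip·in.

φM_n ≈ 4520 kip·in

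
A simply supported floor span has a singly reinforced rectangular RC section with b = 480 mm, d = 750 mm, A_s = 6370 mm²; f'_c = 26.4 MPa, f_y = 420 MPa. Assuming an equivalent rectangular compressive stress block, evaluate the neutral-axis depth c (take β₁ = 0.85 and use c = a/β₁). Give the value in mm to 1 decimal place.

T = A_s f_y = 6370 × 420 = 2675400 N = 2675.4 kN.
Setting C = 0.85 f'_c a b equal to T: a = 2675400/(0.85 × 26.4 × 480) = 248.385 mm.
With β₁ = 0.85, c = a/β₁ = 248.385/0.85 = 292.2 mm.

c ≈ 292.2 mm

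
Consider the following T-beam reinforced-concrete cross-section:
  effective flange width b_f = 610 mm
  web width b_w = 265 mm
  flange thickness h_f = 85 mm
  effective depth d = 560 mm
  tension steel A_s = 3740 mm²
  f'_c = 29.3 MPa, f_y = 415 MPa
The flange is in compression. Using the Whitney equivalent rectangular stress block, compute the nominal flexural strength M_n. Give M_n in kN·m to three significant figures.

M_n ≈ 787 kN·m

Tension: T = A_s f_y = 3740 × 415 = 1552100 N.
Try a within the flange: a = T/(0.85 f'_c b_f) = 1552100/(0.85 × 29.3 × 610) = 102.17 mm.
a = 102.17 > h_f = 85 mm: the block extends into the web. Split into flange-overhang and web parts.
C_f = 0.85 f'_c (b_f − b_w) h_f = 0.85 × 29.3 × (610 − 265) × 85 = 730339 N.
Remaining web compression depth: a_w = (T − C_f)/(0.85 f'_c b_w) = (1552100 − 730339)/(0.85 × 29.3 × 265) = 124.51 mm.
M_n = C_f(d − h_f/2) + (T − C_f)(d − a_w/2) = 730339 × (560 − 42.5) + 821761 × (560 − 62.255) = 377.95 + 409.03 = 786.98 × 10⁶ N·mm.
M_n = 786.98 kN·m.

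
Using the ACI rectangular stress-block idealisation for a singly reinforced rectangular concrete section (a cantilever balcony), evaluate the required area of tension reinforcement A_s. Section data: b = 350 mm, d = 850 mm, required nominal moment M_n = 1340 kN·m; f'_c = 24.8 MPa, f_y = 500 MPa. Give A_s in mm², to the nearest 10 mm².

With M_n = 0.85 f'_c a b (d − a/2), solve the quadratic for a:
a = d − √(d² − 2M_n/(0.85 f'_c b)) = 850 − √(850² − 2 × 1340×10⁶/(0.85 × 24.8 × 350)) = 250.62 mm.
A_s = 0.85 f'_c a b / f_y = 0.85 × 24.8 × 250.62 × 350 / 500 = 3698.1 mm².

A_s ≈ 3700 mm²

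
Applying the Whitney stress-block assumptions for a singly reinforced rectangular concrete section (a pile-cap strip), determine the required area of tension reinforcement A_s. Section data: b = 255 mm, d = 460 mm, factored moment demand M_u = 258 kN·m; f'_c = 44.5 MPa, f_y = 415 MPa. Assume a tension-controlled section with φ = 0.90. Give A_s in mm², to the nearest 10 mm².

A_s ≈ 1630 mm²

M_n = M_u/φ = 258/0.90 = 286.667 kN·m.
With M_n = 0.85 f'_c a b (d − a/2), solve the quadratic for a:
a = d − √(d² − 2M_n/(0.85 f'_c b)) = 460 − √(460² − 2 × 286.667×10⁶/(0.85 × 44.5 × 255)) = 69.92 mm.
A_s = 0.85 f'_c a b / f_y = 0.85 × 44.5 × 69.92 × 255 / 415 = 1625.1 mm².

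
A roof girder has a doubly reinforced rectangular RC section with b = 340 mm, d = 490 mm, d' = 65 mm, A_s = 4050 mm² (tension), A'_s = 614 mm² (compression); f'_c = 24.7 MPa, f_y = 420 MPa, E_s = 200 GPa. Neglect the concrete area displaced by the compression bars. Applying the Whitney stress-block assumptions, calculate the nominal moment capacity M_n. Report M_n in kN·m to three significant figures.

Assume both tension and compression steel yield.
Net tension couple steel: A_s − A'_s = 3436 mm².
a = (A_s − A'_s) f_y / (0.85 f'_c b) = 1443120/(0.85 × 24.7 × 340) = 202.17 mm.
c = a/β₁ = 202.17/0.85 = 237.85 mm; ε'_s = 0.003(c − d')/c = 0.0022 ≥ f_y/E_s = 0.0021, so compression steel does yield.
M_n = (A_s − A'_s) f_y (d − a/2) + A'_s f_y (d − d') = [1443120 × (490 − 101.085) + 257880 × (490 − 65)] × 10⁻⁶ = 561.25 + 109.60 = 670.85 kN·m.

M_n ≈ 671 kN·m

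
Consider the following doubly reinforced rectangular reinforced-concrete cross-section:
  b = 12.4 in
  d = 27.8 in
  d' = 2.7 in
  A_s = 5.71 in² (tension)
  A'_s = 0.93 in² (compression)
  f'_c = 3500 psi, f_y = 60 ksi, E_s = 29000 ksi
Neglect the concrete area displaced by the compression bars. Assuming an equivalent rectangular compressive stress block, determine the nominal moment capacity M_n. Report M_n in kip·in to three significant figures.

M_n ≈ 8260 kip·in

Assume both steels yield.
a = (A_s − A'_s) f_y/(0.85 f'_c b) = (5.71 − 0.93) × 60/(0.85 × 3.5 × 12.4) = 7.774 in.
c = a/β₁ = 7.774/0.85 = 9.146 in; ε'_s = 0.003(c − d')/c = 0.0021 ≥ ε_y = 0.0021, so the compression steel yields.
M_n = (A_s − A'_s) f_y (d − a/2) + A'_s f_y (d − d') = 286.8 × (27.8 − 3.887) + 55.8 × (27.8 − 2.7) = 6858.2 + 1400.6 = 8258.8 kip·in.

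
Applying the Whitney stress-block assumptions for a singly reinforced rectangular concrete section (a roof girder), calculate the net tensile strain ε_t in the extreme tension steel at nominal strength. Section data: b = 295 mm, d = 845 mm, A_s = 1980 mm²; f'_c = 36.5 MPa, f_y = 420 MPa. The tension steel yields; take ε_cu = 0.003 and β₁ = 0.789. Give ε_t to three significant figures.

a = A_s f_y/(0.85 f'_c b) = 90.86 mm.
β₁ = 0.789, so c = a/β₁ = 90.86/0.789 = 115.16 mm.
From the linear strain diagram with ε_cu = 0.003: ε_t = 0.003 (d − c)/c = 0.003 × (845 − 115.16)/115.16 = 0.0190.
Since ε_t ≥ 0.005, the section is tension-controlled.

ε_t ≈ 0.0190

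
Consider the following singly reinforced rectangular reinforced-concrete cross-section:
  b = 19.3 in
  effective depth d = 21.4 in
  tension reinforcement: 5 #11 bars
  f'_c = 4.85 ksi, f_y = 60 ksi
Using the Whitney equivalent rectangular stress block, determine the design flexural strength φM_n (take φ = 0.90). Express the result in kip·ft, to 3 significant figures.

A_s = 5 × 1.56 = 7.8 in².
T = A_s f_y = 7.8 × 60 = 468 kips.
a = T/(0.85 f'_c b) = 468/(0.85 × 4.85 × 19.3) = 5.882 in.
M_n = T(d − a/2) = 468 × (21.4 − 2.941) = 8638.8 kip·in = 8638.8/12 = 719.90 kip·ft.
φM_n = 0.90 × 719.90 = 647.91 kip·ft.

φM_n ≈ 648 kip·ft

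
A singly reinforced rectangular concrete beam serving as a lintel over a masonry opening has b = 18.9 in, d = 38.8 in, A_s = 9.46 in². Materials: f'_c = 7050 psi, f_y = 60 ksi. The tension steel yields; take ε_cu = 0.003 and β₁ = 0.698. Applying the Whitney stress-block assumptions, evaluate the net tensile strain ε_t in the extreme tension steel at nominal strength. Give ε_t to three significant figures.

ε_t ≈ 0.0132

a = A_s f_y/(0.85 f'_c b) = 5.012 in.
β₁ = 0.698, so c = a/β₁ = 5.012/0.698 = 7.181 in.
From the linear strain diagram with ε_cu = 0.003: ε_t = 0.003 (d − c)/c = 0.003 × (38.8 − 7.181)/7.181 = 0.0132.
Since ε_t ≥ 0.005, the section is tension-controlled.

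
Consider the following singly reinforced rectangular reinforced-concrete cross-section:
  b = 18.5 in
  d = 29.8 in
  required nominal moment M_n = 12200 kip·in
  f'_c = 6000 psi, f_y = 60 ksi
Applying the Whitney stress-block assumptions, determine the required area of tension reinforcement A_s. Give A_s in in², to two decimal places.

A_s ≈ 7.41 in²

From M_n = 0.85 f'_c a b (d − a/2):
a = d − √(d² − 2M_n/(0.85 f'_c b)) = 29.8 − √(29.8² − 2 × 12200/(0.85 × 6 × 18.5)) = 4.712 in.
A_s = 0.85 f'_c a b / f_y = 0.85 × 6 × 4.712 × 18.5 / 60 = 7.410 in².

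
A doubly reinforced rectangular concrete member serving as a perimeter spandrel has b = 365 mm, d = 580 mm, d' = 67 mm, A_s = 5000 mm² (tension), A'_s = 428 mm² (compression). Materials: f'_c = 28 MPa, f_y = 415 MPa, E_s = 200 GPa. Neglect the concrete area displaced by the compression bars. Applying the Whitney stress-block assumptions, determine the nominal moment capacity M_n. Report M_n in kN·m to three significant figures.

Assume both tension and compression steel yield.
Net tension couple steel: A_s − A'_s = 4572 mm².
a = (A_s − A'_s) f_y / (0.85 f'_c b) = 1897380/(0.85 × 28 × 365) = 218.42 mm.
c = a/β₁ = 218.42/0.85 = 256.96 mm; ε'_s = 0.003(c − d')/c = 0.0022 ≥ f_y/E_s = 0.0021, so compression steel does yield.
M_n = (A_s − A'_s) f_y (d − a/2) + A'_s f_y (d − d') = [1897380 × (580 − 109.21) + 177620 × (580 − 67)] × 10⁻⁶ = 893.27 + 91.12 = 984.39 kN·m.

M_n ≈ 984 kN·m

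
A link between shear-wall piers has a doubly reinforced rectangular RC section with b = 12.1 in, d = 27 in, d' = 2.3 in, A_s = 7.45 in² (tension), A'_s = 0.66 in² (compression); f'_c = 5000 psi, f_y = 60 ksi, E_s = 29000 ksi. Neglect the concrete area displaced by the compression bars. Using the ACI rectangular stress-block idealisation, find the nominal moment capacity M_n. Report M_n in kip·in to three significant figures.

Assume both steels yield.
a = (A_s − A'_s) f_y/(0.85 f'_c b) = (7.45 − 0.66) × 60/(0.85 × 5 × 12.1) = 7.922 in.
c = a/β₁ = 7.922/0.8 = 9.903 in; ε'_s = 0.003(c − d')/c = 0.0023 ≥ ε_y = 0.0021, so the compression steel yields.
M_n = (A_s − A'_s) f_y (d − a/2) + A'_s f_y (d − d') = 407.4 × (27 − 3.961) + 39.6 × (27 − 2.3) = 9386.1 + 978.1 = 10364.2 kip·in.

M_n ≈ 10400 kip·in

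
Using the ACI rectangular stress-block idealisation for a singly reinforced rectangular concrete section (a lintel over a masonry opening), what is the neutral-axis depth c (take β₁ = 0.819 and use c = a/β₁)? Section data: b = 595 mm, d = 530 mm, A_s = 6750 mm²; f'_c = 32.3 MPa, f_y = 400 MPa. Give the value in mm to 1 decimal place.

c ≈ 201.8 mm

T = A_s f_y = 6750 × 400 = 2700000 N = 2700 kN.
Setting C = 0.85 f'_c a b equal to T: a = 2700000/(0.85 × 32.3 × 595) = 165.282 mm.
With β₁ = 0.819, c = a/β₁ = 165.282/0.819 = 201.8 mm.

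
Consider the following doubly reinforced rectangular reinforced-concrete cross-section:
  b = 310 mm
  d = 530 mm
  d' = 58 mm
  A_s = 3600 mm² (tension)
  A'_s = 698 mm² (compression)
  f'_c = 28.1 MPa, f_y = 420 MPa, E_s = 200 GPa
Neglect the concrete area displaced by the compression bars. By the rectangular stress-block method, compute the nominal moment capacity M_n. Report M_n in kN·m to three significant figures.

M_n ≈ 684 kN·m

Assume both tension and compression steel yield.
Net tension couple steel: A_s − A'_s = 2902 mm².
a = (A_s − A'_s) f_y / (0.85 f'_c b) = 1218840/(0.85 × 28.1 × 310) = 164.61 mm.
c = a/β₁ = 164.61/0.849 = 193.89 mm; ε'_s = 0.003(c − d')/c = 0.0021 ≥ f_y/E_s = 0.0021, so compression steel does yield.
M_n = (A_s − A'_s) f_y (d − a/2) + A'_s f_y (d − d') = [1218840 × (530 − 82.305) + 293160 × (530 − 58)] × 10⁻⁶ = 545.67 + 138.37 = 684.04 kN·m.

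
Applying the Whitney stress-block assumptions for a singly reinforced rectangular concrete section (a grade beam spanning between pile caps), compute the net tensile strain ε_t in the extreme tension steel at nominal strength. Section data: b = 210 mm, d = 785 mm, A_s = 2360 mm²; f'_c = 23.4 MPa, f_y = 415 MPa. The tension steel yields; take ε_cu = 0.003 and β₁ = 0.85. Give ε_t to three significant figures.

a = A_s f_y/(0.85 f'_c b) = 234.48 mm.
β₁ = 0.85, so c = a/β₁ = 234.48/0.85 = 275.86 mm.
From the linear strain diagram with ε_cu = 0.003: ε_t = 0.003 (d − c)/c = 0.003 × (785 − 275.86)/275.86 = 0.00554.
Since ε_t ≥ 0.005, the section is tension-controlled.

ε_t ≈ 0.00554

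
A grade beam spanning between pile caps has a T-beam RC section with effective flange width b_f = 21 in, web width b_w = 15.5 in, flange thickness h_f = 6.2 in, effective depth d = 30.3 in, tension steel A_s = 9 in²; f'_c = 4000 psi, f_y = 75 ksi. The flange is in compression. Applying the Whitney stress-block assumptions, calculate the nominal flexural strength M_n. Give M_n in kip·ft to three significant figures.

M_n ≈ 1430 kip·ft

Tension: T = A_s f_y = 9 × 75 = 675 kips.
Try a within the flange: a = T/(0.85 f'_c b_f) = 675/(0.85 × 4 × 21) = 9.454 in.
a = 9.454 > h_f = 6.2 in: the block extends into the web. Split into flange-overhang and web parts.
C_f = 0.85 f'_c (b_f − b_w) h_f = 0.85 × 4 × (21 − 15.5) × 6.2 = 115.9 kips.
Remaining web compression depth: a_w = (T − C_f)/(0.85 f'_c b_w) = (675 − 115.9)/(0.85 × 4 × 15.5) = 10.609 in.
M_n = C_f(d − h_f/2) + (T − C_f)(d − a_w/2) = 115.9 × (30.3 − 3.1) + 559.1 × (30.3 − 5.3045) = 3152.5 + 13975.0 = 17127.5 kip·in.
M_n = 17127.5/12 = 1427.29 kip·ft.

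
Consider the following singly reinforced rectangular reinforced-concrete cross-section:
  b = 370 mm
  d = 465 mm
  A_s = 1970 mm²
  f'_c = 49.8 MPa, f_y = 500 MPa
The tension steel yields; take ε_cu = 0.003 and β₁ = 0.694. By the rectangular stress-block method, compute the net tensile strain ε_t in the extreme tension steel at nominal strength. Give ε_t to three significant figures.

a = A_s f_y/(0.85 f'_c b) = 62.89 mm.
β₁ = 0.694, so c = a/β₁ = 62.89/0.694 = 90.62 mm.
From the linear strain diagram with ε_cu = 0.003: ε_t = 0.003 (d − c)/c = 0.003 × (465 − 90.62)/90.62 = 0.0124.
Since ε_t ≥ 0.005, the section is tension-controlled.

ε_t ≈ 0.0124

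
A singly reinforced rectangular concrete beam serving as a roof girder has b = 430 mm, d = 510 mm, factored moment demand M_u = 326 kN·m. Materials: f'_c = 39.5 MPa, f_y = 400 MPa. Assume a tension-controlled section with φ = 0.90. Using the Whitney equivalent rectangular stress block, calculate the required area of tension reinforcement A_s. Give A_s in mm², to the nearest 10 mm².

M_n = M_u/φ = 326/0.90 = 362.222 kN·m.
With M_n = 0.85 f'_c a b (d − a/2), solve the quadratic for a:
a = d − √(d² − 2M_n/(0.85 f'_c b)) = 510 − √(510² − 2 × 362.222×10⁶/(0.85 × 39.5 × 430)) = 51.83 mm.
A_s = 0.85 f'_c a b / f_y = 0.85 × 39.5 × 51.83 × 430 / 400 = 1870.7 mm².

A_s ≈ 1870 mm²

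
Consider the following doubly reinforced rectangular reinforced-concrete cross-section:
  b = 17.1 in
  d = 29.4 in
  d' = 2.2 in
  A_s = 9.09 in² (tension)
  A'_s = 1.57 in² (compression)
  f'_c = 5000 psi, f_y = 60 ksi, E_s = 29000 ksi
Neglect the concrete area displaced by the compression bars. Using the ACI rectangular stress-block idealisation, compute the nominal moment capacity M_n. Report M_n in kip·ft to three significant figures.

M_n ≈ 1200 kip·ft

Assume both steels yield.
a = (A_s − A'_s) f_y/(0.85 f'_c b) = (9.09 − 1.57) × 60/(0.85 × 5 × 17.1) = 6.208 in.
c = a/β₁ = 6.208/0.8 = 7.760 in; ε'_s = 0.003(c − d')/c = 0.0021 ≥ ε_y = 0.0021, so the compression steel yields.
M_n = (A_s − A'_s) f_y (d − a/2) + A'_s f_y (d − d') = 451.2 × (29.4 − 3.104) + 94.2 × (29.4 − 2.2) = 11864.8 + 2562.2 = 14427.0 kip·in = 14427.0/12 = 1202.25 kip·ft.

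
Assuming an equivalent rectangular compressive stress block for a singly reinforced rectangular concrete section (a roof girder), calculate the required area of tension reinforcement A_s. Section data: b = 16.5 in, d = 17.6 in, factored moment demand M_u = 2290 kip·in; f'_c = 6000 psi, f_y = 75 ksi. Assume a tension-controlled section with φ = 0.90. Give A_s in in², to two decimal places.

M_n = M_u/φ = 2290/0.90 = 2544.44 kip·in.
From M_n = 0.85 f'_c a b (d − a/2):
a = d − √(d² − 2M_n/(0.85 f'_c b)) = 17.6 − √(17.6² − 2 × 2544.44/(0.85 × 6 × 16.5)) = 1.811 in.
A_s = 0.85 f'_c a b / f_y = 0.85 × 6 × 1.811 × 16.5 / 75 = 2.032 in².

A_s ≈ 2.03 in²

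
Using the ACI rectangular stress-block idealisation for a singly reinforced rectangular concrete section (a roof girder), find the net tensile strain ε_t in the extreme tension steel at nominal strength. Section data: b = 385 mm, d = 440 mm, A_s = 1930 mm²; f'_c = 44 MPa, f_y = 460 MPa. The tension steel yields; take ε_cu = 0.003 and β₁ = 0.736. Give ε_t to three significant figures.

a = A_s f_y/(0.85 f'_c b) = 61.66 mm.
β₁ = 0.736, so c = a/β₁ = 61.66/0.736 = 83.78 mm.
From the linear strain diagram with ε_cu = 0.003: ε_t = 0.003 (d − c)/c = 0.003 × (440 − 83.78)/83.78 = 0.0128.
Since ε_t ≥ 0.005, the section is tension-controlled.

ε_t ≈ 0.0128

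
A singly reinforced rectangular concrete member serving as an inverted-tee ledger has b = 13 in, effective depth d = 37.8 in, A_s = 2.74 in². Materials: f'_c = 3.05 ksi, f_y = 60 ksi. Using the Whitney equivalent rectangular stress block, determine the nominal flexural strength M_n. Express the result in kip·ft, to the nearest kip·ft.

T = A_s f_y = 2.74 × 60 = 164.4 kips.
a = T/(0.85 f'_c b) = 164.4/(0.85 × 3.05 × 13) = 4.878 in.
M_n = T(d − a/2) = 164.4 × (37.8 − 2.439) = 5813.3 kip·in = 5813.3/12 = 484.44 kip·ft.

M_n ≈ 484 kip·ft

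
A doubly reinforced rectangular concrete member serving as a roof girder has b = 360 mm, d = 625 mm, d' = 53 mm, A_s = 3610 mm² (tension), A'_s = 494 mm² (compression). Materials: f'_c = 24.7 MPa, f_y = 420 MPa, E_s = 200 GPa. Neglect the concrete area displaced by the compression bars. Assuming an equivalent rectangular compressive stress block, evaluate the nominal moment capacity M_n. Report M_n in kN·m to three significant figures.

Assume both tension and compression steel yield.
Net tension couple steel: A_s − A'_s = 3116 mm².
a = (A_s − A'_s) f_y / (0.85 f'_c b) = 1308720/(0.85 × 24.7 × 360) = 173.15 mm.
c = a/β₁ = 173.15/0.85 = 203.71 mm; ε'_s = 0.003(c − d')/c = 0.0022 ≥ f_y/E_s = 0.0021, so compression steel does yield.
M_n = (A_s − A'_s) f_y (d − a/2) + A'_s f_y (d − d') = [1308720 × (625 − 86.575) + 207480 × (625 − 53)] × 10⁻⁶ = 704.65 + 118.68 = 823.33 kN·m.

M_n ≈ 823 kN·m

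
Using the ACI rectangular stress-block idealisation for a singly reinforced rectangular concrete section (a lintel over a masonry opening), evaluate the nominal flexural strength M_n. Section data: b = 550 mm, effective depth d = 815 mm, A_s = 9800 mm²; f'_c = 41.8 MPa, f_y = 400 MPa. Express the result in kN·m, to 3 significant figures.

M_n ≈ 2800 kN·m

T = A_s f_y = 9800 × 400 = 3920000 N = 3920 kN.
From C = T: a = T/(0.85 f'_c b) = 3920000/(0.85 × 41.8 × 550) = 200.60 mm.
M_n = T(d − a/2) = 3920 kN × (815 − 100.3) mm = 2801.62 kN·m.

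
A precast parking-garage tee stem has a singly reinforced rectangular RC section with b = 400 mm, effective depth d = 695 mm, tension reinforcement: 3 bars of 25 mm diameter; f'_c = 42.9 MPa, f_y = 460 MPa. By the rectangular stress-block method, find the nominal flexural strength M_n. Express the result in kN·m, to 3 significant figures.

M_n ≈ 455 kN·m

A_s = 3 × 491 = 1473 mm².
T = A_s f_y = 1473 × 460 = 677580 N = 677.58 kN.
From C = T: a = T/(0.85 f'_c b) = 677580/(0.85 × 42.9 × 400) = 46.45 mm.
M_n = T(d − a/2) = 677.58 kN × (695 − 23.225) mm = 455.18 kN·m.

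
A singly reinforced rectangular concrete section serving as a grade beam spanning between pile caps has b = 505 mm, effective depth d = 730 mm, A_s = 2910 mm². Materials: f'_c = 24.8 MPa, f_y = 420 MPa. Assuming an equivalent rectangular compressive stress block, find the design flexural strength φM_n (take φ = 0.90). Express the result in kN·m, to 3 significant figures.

φM_n ≈ 740 kN·m

T = A_s f_y = 2910 × 420 = 1222200 N = 1222.2 kN.
From C = T: a = T/(0.85 f'_c b) = 1222200/(0.85 × 24.8 × 505) = 114.81 mm.
M_n = T(d − a/2) = 1222.2 kN × (730 − 57.405) mm = 822.05 kN·m.
φM_n = 0.90 × 822.05 = 739.85 kN·m.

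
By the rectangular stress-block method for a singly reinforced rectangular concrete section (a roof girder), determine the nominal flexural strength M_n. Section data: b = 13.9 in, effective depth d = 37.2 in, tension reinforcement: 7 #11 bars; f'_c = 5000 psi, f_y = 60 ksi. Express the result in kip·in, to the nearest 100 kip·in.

A_s = 7 × 1.56 = 10.92 in².
T = A_s f_y = 10.92 × 60 = 655.2 kips.
a = T/(0.85 f'_c b) = 655.2/(0.85 × 5 × 13.9) = 11.091 in.
M_n = T(d − a/2) = 655.2 × (37.2 − 5.5455) = 20740.0 kip·in.

M_n ≈ 20700 kip·in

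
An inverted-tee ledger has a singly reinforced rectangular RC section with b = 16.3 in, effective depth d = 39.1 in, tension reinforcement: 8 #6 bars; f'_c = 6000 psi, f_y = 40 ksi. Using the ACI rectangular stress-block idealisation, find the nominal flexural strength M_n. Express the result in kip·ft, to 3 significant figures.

A_s = 8 × 0.44 = 3.52 in².
T = A_s f_y = 3.52 × 40 = 140.8 kips.
a = T/(0.85 f'_c b) = 140.8/(0.85 × 6 × 16.3) = 1.694 in.
M_n = T(d − a/2) = 140.8 × (39.1 − 0.847) = 5386.0 kip·in = 5386.0/12 = 448.83 kip·ft.

M_n ≈ 449 kip·ft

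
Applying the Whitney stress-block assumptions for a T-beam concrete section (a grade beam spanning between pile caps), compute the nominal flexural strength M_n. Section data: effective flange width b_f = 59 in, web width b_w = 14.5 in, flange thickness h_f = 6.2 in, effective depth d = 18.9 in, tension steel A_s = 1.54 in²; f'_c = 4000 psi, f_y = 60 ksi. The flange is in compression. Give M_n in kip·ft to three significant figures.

Tension: T = A_s f_y = 1.54 × 60 = 92.4 kips.
Try a within the flange: a = T/(0.85 f'_c b_f) = 92.4/(0.85 × 4 × 59) = 0.461 in.
Since a = 0.461 ≤ h_f = 6.2 in, the stress block lies entirely in the flange; analyse as a rectangular beam of width b_f.
M_n = T(d − a/2) = 92.4 × (18.9 − 0.2305) = 1725.1 kip·in.
M_n = 1725.1/12 = 143.76 kip·ft.

M_n ≈ 144 kip·ft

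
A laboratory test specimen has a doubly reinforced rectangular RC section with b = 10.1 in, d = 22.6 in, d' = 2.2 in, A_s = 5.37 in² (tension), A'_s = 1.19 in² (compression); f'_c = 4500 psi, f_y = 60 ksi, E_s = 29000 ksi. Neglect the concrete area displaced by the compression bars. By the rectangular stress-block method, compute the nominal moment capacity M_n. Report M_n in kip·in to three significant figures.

Assume both steels yield.
a = (A_s − A'_s) f_y/(0.85 f'_c b) = (5.37 − 1.19) × 60/(0.85 × 4.5 × 10.1) = 6.492 in.
c = a/β₁ = 6.492/0.825 = 7.869 in; ε'_s = 0.003(c − d')/c = 0.0022 ≥ ε_y = 0.0021, so the compression steel yields.
M_n = (A_s − A'_s) f_y (d − a/2) + A'_s f_y (d − d') = 250.8 × (22.6 − 3.246) + 71.4 × (22.6 − 2.2) = 4854.0 + 1456.6 = 6310.6 kip·in.

M_n ≈ 6310 kip·in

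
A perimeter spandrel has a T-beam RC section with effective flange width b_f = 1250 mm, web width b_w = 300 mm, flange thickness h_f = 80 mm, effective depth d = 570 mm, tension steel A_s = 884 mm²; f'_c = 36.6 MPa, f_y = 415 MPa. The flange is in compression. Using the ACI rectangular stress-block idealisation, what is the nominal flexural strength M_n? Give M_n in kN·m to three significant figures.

M_n ≈ 207 kN·m

Tension: T = A_s f_y = 884 × 415 = 366860 N.
Try a within the flange: a = T/(0.85 f'_c b_f) = 366860/(0.85 × 36.6 × 1250) = 9.43 mm.
Since a = 9.43 ≤ h_f = 80 mm, the stress block lies entirely in the flange; analyse as a rectangular beam of width b_f.
M_n = T(d − a/2) = 366860 × (570 − 4.715) = 207.38 × 10⁶ N·mm.
M_n = 207.38 kN·m.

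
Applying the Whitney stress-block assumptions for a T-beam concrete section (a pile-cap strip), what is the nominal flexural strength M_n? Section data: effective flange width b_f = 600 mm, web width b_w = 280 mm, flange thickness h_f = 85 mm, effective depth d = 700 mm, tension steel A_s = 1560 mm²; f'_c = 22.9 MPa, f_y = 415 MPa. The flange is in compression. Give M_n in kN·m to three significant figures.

M_n ≈ 435 kN·m

Tension: T = A_s f_y = 1560 × 415 = 647400 N.
Try a within the flange: a = T/(0.85 f'_c b_f) = 647400/(0.85 × 22.9 × 600) = 55.43 mm.
Since a = 55.43 ≤ h_f = 85 mm, the stress block lies entirely in the flange; analyse as a rectangular beam of width b_f.
M_n = T(d − a/2) = 647400 × (700 − 27.715) = 435.24 × 10⁶ N·mm.
M_n = 435.24 kN·m.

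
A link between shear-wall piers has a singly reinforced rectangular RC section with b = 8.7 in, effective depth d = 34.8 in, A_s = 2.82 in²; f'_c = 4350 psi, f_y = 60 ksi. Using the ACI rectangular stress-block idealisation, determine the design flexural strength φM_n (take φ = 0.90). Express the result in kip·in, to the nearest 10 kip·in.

φM_n ≈ 4900 kip·in

T = A_s f_y = 2.82 × 60 = 169.2 kips.
a = T/(0.85 f'_c b) = 169.2/(0.85 × 4.35 × 8.7) = 5.260 in.
M_n = T(d − a/2) = 169.2 × (34.8 − 2.63) = 5443.2 kip·in.
φM_n = 0.90 × 5443.2 = 4898.9 kip·in.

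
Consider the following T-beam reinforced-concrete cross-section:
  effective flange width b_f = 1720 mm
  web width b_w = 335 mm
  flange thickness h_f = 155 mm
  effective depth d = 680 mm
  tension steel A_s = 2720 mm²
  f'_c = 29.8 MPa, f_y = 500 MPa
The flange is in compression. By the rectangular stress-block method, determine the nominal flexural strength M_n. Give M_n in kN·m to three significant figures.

Tension: T = A_s f_y = 2720 × 500 = 1360000 N.
Try a within the flange: a = T/(0.85 f'_c b_f) = 1360000/(0.85 × 29.8 × 1720) = 31.22 mm.
Since a = 31.22 ≤ h_f = 155 mm, the stress block lies entirely in the flange; analyse as a rectangular beam of width b_f.
M_n = T(d − a/2) = 1360000 × (680 − 15.61) = 903.57 × 10⁶ N·mm.
M_n = 903.57 kN·m.

M_n ≈ 904 kN·m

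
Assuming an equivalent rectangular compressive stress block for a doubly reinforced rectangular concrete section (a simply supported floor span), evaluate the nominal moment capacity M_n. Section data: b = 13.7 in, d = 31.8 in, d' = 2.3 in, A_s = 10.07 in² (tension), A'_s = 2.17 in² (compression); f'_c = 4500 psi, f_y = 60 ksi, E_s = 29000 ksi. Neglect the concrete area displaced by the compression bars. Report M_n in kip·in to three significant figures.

Assume both steels yield.
a = (A_s − A'_s) f_y/(0.85 f'_c b) = (10.07 − 2.17) × 60/(0.85 × 4.5 × 13.7) = 9.045 in.
c = a/β₁ = 9.045/0.825 = 10.964 in; ε'_s = 0.003(c − d')/c = 0.0024 ≥ ε_y = 0.0021, so the compression steel yields.
M_n = (A_s − A'_s) f_y (d − a/2) + A'_s f_y (d − d') = 474 × (31.8 − 4.5225) + 130.2 × (31.8 − 2.3) = 12929.5 + 3840.9 = 16770.4 kip·in.

M_n ≈ 16800 kip·in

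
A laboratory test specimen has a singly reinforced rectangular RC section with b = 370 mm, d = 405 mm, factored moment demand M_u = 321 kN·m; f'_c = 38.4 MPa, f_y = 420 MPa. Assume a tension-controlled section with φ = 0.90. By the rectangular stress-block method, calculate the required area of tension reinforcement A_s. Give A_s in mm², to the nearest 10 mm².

M_n = M_u/φ = 321/0.90 = 356.667 kN·m.
With M_n = 0.85 f'_c a b (d − a/2), solve the quadratic for a:
a = d − √(d² − 2M_n/(0.85 f'_c b)) = 405 − √(405² − 2 × 356.667×10⁶/(0.85 × 38.4 × 370)) = 81.03 mm.
A_s = 0.85 f'_c a b / f_y = 0.85 × 38.4 × 81.03 × 370 / 420 = 2330.0 mm².

A_s ≈ 2330 mm²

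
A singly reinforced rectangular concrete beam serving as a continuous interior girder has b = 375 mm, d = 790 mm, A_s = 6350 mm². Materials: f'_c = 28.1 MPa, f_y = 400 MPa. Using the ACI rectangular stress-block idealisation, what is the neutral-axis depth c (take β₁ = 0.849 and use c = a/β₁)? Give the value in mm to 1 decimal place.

T = A_s f_y = 6350 × 400 = 2540000 N = 2540 kN.
Setting C = 0.85 f'_c a b equal to T: a = 2540000/(0.85 × 28.1 × 375) = 283.581 mm.
With β₁ = 0.849, c = a/β₁ = 283.581/0.849 = 334.0 mm.

c ≈ 334.0 mm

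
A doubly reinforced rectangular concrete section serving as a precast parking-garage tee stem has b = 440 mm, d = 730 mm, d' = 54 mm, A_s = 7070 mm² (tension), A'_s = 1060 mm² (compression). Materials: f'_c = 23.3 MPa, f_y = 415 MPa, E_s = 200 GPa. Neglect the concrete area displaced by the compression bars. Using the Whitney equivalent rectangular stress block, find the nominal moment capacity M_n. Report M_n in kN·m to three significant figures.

M_n ≈ 1760 kN·m

Assume both tension and compression steel yield.
Net tension couple steel: A_s − A'_s = 6010 mm².
a = (A_s − A'_s) f_y / (0.85 f'_c b) = 2494150/(0.85 × 23.3 × 440) = 286.22 mm.
c = a/β₁ = 286.22/0.85 = 336.73 mm; ε'_s = 0.003(c − d')/c = 0.0025 ≥ f_y/E_s = 0.0021, so compression steel does yield.
M_n = (A_s − A'_s) f_y (d − a/2) + A'_s f_y (d − d') = [2494150 × (730 − 143.11) + 439900 × (730 − 54)] × 10⁻⁶ = 1463.79 + 297.37 = 1761.16 kN·m.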